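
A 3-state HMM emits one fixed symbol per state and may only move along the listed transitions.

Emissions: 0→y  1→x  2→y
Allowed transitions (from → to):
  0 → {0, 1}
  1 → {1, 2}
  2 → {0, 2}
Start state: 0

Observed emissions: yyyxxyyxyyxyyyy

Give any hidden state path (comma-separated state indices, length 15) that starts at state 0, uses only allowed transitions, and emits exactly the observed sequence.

0,0,0,1,1,2,0,1,2,0,1,2,2,2,2

  t0 'y' -> {0,2}, take 0 (start)
  t1 'y' -> {0,2}, take 0 (0->0 ok)
  t2 'y' -> {0,2}, take 0 (0->0 ok)
  t3 'x' -> {1}, take 1 (0->1 ok)
  t4 'x' -> {1}, take 1 (1->1 ok)
  t5 'y' -> {0,2}, take 2 (1->2 ok)
  t6 'y' -> {0,2}, take 0 (2->0 ok)
  t7 'x' -> {1}, take 1 (0->1 ok)
  t8 'y' -> {0,2}, take 2 (1->2 ok)
  t9 'y' -> {0,2}, take 0 (2->0 ok)
  t10 'x' -> {1}, take 1 (0->1 ok)
  t11 'y' -> {0,2}, take 2 (1->2 ok)
  t12 'y' -> {0,2}, take 2 (2->2 ok)
  t13 'y' -> {0,2}, take 2 (2->2 ok)
  t14 'y' -> {0,2}, take 2 (2->2 ok)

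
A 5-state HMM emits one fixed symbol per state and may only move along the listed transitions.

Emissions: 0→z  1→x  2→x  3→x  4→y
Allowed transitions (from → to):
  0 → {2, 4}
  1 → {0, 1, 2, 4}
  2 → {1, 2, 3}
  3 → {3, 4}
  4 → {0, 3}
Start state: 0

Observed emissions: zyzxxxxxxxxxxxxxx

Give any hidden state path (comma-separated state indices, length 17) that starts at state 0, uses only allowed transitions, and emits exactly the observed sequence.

0,4,0,2,1,2,2,2,2,2,1,1,2,1,2,3,3

  pos 0: z in {0}, choose 0; start
  pos 1: y in {4}, choose 4; 0->4 ok
  pos 2: z in {0}, choose 0; 4->0 ok
  pos 3: x in {1,2,3}, choose 2; 0->2 ok
  pos 4: x in {1,2,3}, choose 1; 2->1 ok
  pos 5: x in {1,2,3}, choose 2; 1->2 ok
  pos 6: x in {1,2,3}, choose 2; 2->2 ok
  pos 7: x in {1,2,3}, choose 2; 2->2 ok
  pos 8: x in {1,2,3}, choose 2; 2->2 ok
  pos 9: x in {1,2,3}, choose 2; 2->2 ok
  pos 10: x in {1,2,3}, choose 1; 2->1 ok
  pos 11: x in {1,2,3}, choose 1; 1->1 ok
  pos 12: x in {1,2,3}, choose 2; 1->2 ok
  pos 13: x in {1,2,3}, choose 1; 2->1 ok
  pos 14: x in {1,2,3}, choose 2; 1->2 ok
  pos 15: x in {1,2,3}, choose 3; 2->3 ok
  pos 16: x in {1,2,3}, choose 3; 3->3 ok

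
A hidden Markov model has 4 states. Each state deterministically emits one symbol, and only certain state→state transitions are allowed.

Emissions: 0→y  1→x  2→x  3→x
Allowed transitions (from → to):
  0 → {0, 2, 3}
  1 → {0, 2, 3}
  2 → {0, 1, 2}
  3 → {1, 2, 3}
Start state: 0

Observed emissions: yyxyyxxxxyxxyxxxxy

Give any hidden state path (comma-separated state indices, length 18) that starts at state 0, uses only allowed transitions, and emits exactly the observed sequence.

0,0,2,0,0,3,3,3,1,0,3,1,0,2,1,2,2,0

  0: obs=y cand={0} pick 0 [start]
  1: obs=y cand={0} pick 0 [0->0 ok]
  2: obs=x cand={1,2,3} pick 2 [0->2 ok]
  3: obs=y cand={0} pick 0 [2->0 ok]
  4: obs=y cand={0} pick 0 [0->0 ok]
  5: obs=x cand={1,2,3} pick 3 [0->3 ok]
  6: obs=x cand={1,2,3} pick 3 [3->3 ok]
  7: obs=x cand={1,2,3} pick 3 [3->3 ok]
  8: obs=x cand={1,2,3} pick 1 [3->1 ok]
  9: obs=y cand={0} pick 0 [1->0 ok]
  10: obs=x cand={1,2,3} pick 3 [0->3 ok]
  11: obs=x cand={1,2,3} pick 1 [3->1 ok]
  12: obs=y cand={0} pick 0 [1->0 ok]
  13: obs=x cand={1,2,3} pick 2 [0->2 ok]
  14: obs=x cand={1,2,3} pick 1 [2->1 ok]
  15: obs=x cand={1,2,3} pick 2 [1->2 ok]
  16: obs=x cand={1,2,3} pick 2 [2->2 ok]
  17: obs=y cand={0} pick 0 [2->0 ok]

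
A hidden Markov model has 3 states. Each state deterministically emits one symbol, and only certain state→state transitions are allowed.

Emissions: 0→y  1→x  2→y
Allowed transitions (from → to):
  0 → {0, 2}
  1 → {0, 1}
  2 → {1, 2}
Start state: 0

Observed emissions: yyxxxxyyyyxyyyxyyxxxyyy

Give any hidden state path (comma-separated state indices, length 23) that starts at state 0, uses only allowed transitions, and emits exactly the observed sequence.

0,2,1,1,1,1,0,0,2,2,1,0,2,2,1,0,2,1,1,1,0,0,0

  t0 'y' -> {0,2}, take 0 (start)
  t1 'y' -> {0,2}, take 2 (0->2 ok)
  t2 'x' -> {1}, take 1 (2->1 ok)
  t3 'x' -> {1}, take 1 (1->1 ok)
  t4 'x' -> {1}, take 1 (1->1 ok)
  t5 'x' -> {1}, take 1 (1->1 ok)
  t6 'y' -> {0,2}, take 0 (1->0 ok)
  t7 'y' -> {0,2}, take 0 (0->0 ok)
  t8 'y' -> {0,2}, take 2 (0->2 ok)
  t9 'y' -> {0,2}, take 2 (2->2 ok)
  t10 'x' -> {1}, take 1 (2->1 ok)
  t11 'y' -> {0,2}, take 0 (1->0 ok)
  t12 'y' -> {0,2}, take 2 (0->2 ok)
  t13 'y' -> {0,2}, take 2 (2->2 ok)
  t14 'x' -> {1}, take 1 (2->1 ok)
  t15 'y' -> {0,2}, take 0 (1->0 ok)
  t16 'y' -> {0,2}, take 2 (0->2 ok)
  t17 'x' -> {1}, take 1 (2->1 ok)
  t18 'x' -> {1}, take 1 (1->1 ok)
  t19 'x' -> {1}, take 1 (1->1 ok)
  t20 'y' -> {0,2}, take 0 (1->0 ok)
  t21 'y' -> {0,2}, take 0 (0->0 ok)
  t22 'y' -> {0,2}, take 0 (0->0 ok)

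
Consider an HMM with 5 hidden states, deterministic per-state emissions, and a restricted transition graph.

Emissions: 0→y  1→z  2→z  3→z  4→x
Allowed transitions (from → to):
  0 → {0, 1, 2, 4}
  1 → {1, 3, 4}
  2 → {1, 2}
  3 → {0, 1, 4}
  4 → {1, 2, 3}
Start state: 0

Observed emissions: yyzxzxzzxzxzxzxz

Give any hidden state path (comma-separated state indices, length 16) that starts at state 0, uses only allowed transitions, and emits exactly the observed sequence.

  pos 0: y in {0}, choose 0; start
  pos 1: y in {0}, choose 0; 0->0 ok
  pos 2: z in {1,2,3}, choose 1; 0->1 ok
  pos 3: x in {4}, choose 4; 1->4 ok
  pos 4: z in {1,2,3}, choose 3; 4->3 ok
  pos 5: x in {4}, choose 4; 3->4 ok
  pos 6: z in {1,2,3}, choose 2; 4->2 ok
  pos 7: z in {1,2,3}, choose 1; 2->1 ok
  pos 8: x in {4}, choose 4; 1->4 ok
  pos 9: z in {1,2,3}, choose 1; 4->1 ok
  pos 10: x in {4}, choose 4; 1->4 ok
  pos 11: z in {1,2,3}, choose 1; 4->1 ok
  pos 12: x in {4}, choose 4; 1->4 ok
  pos 13: z in {1,2,3}, choose 1; 4->1 ok
  pos 14: x in {4}, choose 4; 1->4 ok
  pos 15: z in {1,2,3}, choose 2; 4->2 ok

0,0,1,4,3,4,2,1,4,1,4,1,4,1,4,2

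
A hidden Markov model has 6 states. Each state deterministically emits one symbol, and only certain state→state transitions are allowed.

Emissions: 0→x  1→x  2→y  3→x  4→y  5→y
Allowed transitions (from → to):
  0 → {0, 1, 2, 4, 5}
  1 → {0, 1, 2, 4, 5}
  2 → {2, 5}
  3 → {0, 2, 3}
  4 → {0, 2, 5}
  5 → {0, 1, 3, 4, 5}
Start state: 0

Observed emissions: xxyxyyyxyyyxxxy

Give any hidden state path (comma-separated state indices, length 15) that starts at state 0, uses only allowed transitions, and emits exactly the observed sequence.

  t0 'x' -> {0,1,3}, take 0 (start)
  t1 'x' -> {0,1,3}, take 1 (0->1 ok)
  t2 'y' -> {2,4,5}, take 4 (1->4 ok)
  t3 'x' -> {0,1,3}, take 0 (4->0 ok)
  t4 'y' -> {2,4,5}, take 4 (0->4 ok)
  t5 'y' -> {2,4,5}, take 5 (4->5 ok)
  t6 'y' -> {2,4,5}, take 5 (5->5 ok)
  t7 'x' -> {0,1,3}, take 3 (5->3 ok)
  t8 'y' -> {2,4,5}, take 2 (3->2 ok)
  t9 'y' -> {2,4,5}, take 2 (2->2 ok)
  t10 'y' -> {2,4,5}, take 5 (2->5 ok)
  t11 'x' -> {0,1,3}, take 0 (5->0 ok)
  t12 'x' -> {0,1,3}, take 1 (0->1 ok)
  t13 'x' -> {0,1,3}, take 0 (1->0 ok)
  t14 'y' -> {2,4,5}, take 4 (0->4 ok)

0,1,4,0,4,5,5,3,2,2,5,0,1,0,4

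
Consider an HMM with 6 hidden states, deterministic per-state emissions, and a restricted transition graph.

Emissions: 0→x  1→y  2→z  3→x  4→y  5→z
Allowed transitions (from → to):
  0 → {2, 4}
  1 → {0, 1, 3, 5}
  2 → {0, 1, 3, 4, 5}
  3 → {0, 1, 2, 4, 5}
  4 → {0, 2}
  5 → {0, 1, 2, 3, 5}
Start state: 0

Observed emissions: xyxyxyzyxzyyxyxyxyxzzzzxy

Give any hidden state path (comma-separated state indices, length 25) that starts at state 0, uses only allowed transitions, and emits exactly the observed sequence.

0,4,0,4,0,4,2,4,0,2,1,1,3,1,3,1,0,4,0,2,5,2,5,3,4

  0: obs=x cand={0,3} pick 0 [start]
  1: obs=y cand={1,4} pick 4 [0->4 ok]
  2: obs=x cand={0,3} pick 0 [4->0 ok]
  3: obs=y cand={1,4} pick 4 [0->4 ok]
  4: obs=x cand={0,3} pick 0 [4->0 ok]
  5: obs=y cand={1,4} pick 4 [0->4 ok]
  6: obs=z cand={2,5} pick 2 [4->2 ok]
  7: obs=y cand={1,4} pick 4 [2->4 ok]
  8: obs=x cand={0,3} pick 0 [4->0 ok]
  9: obs=z cand={2,5} pick 2 [0->2 ok]
  10: obs=y cand={1,4} pick 1 [2->1 ok]
  11: obs=y cand={1,4} pick 1 [1->1 ok]
  12: obs=x cand={0,3} pick 3 [1->3 ok]
  13: obs=y cand={1,4} pick 1 [3->1 ok]
  14: obs=x cand={0,3} pick 3 [1->3 ok]
  15: obs=y cand={1,4} pick 1 [3->1 ok]
  16: obs=x cand={0,3} pick 0 [1->0 ok]
  17: obs=y cand={1,4} pick 4 [0->4 ok]
  18: obs=x cand={0,3} pick 0 [4->0 ok]
  19: obs=z cand={2,5} pick 2 [0->2 ok]
  20: obs=z cand={2,5} pick 5 [2->5 ok]
  21: obs=z cand={2,5} pick 2 [5->2 ok]
  22: obs=z cand={2,5} pick 5 [2->5 ok]
  23: obs=x cand={0,3} pick 3 [5->3 ok]
  24: obs=y cand={1,4} pick 4 [3->4 ok]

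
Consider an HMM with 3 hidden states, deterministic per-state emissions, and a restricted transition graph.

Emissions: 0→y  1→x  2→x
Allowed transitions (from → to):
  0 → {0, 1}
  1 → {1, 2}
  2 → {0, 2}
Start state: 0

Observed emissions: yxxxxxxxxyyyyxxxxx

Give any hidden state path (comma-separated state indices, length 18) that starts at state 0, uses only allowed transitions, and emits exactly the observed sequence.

0,1,1,1,1,2,2,2,2,0,0,0,0,1,1,2,2,2

  pos 0: y in {0}, choose 0; start
  pos 1: x in {1,2}, choose 1; 0->1 ok
  pos 2: x in {1,2}, choose 1; 1->1 ok
  pos 3: x in {1,2}, choose 1; 1->1 ok
  pos 4: x in {1,2}, choose 1; 1->1 ok
  pos 5: x in {1,2}, choose 2; 1->2 ok
  pos 6: x in {1,2}, choose 2; 2->2 ok
  pos 7: x in {1,2}, choose 2; 2->2 ok
  pos 8: x in {1,2}, choose 2; 2->2 ok
  pos 9: y in {0}, choose 0; 2->0 ok
  pos 10: y in {0}, choose 0; 0->0 ok
  pos 11: y in {0}, choose 0; 0->0 ok
  pos 12: y in {0}, choose 0; 0->0 ok
  pos 13: x in {1,2}, choose 1; 0->1 ok
  pos 14: x in {1,2}, choose 1; 1->1 ok
  pos 15: x in {1,2}, choose 2; 1->2 ok
  pos 16: x in {1,2}, choose 2; 2->2 ok
  pos 17: x in {1,2}, choose 2; 2->2 ok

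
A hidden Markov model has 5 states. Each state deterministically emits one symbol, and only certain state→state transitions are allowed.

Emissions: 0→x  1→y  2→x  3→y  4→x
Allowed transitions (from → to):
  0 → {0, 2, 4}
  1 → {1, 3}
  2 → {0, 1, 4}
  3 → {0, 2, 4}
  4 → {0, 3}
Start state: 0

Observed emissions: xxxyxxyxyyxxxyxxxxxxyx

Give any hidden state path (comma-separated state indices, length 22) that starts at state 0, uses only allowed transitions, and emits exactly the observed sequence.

0,0,4,3,2,4,3,2,1,3,0,0,4,3,4,0,0,0,0,4,3,4

  0: obs=x cand={0,2,4} pick 0 [start]
  1: obs=x cand={0,2,4} pick 0 [0->0 ok]
  2: obs=x cand={0,2,4} pick 4 [0->4 ok]
  3: obs=y cand={1,3} pick 3 [4->3 ok]
  4: obs=x cand={0,2,4} pick 2 [3->2 ok]
  5: obs=x cand={0,2,4} pick 4 [2->4 ok]
  6: obs=y cand={1,3} pick 3 [4->3 ok]
  7: obs=x cand={0,2,4} pick 2 [3->2 ok]
  8: obs=y cand={1,3} pick 1 [2->1 ok]
  9: obs=y cand={1,3} pick 3 [1->3 ok]
  10: obs=x cand={0,2,4} pick 0 [3->0 ok]
  11: obs=x cand={0,2,4} pick 0 [0->0 ok]
  12: obs=x cand={0,2,4} pick 4 [0->4 ok]
  13: obs=y cand={1,3} pick 3 [4->3 ok]
  14: obs=x cand={0,2,4} pick 4 [3->4 ok]
  15: obs=x cand={0,2,4} pick 0 [4->0 ok]
  16: obs=x cand={0,2,4} pick 0 [0->0 ok]
  17: obs=x cand={0,2,4} pick 0 [0->0 ok]
  18: obs=x cand={0,2,4} pick 0 [0->0 ok]
  19: obs=x cand={0,2,4} pick 4 [0->4 ok]
  20: obs=y cand={1,3} pick 3 [4->3 ok]
  21: obs=x cand={0,2,4} pick 4 [3->4 ok]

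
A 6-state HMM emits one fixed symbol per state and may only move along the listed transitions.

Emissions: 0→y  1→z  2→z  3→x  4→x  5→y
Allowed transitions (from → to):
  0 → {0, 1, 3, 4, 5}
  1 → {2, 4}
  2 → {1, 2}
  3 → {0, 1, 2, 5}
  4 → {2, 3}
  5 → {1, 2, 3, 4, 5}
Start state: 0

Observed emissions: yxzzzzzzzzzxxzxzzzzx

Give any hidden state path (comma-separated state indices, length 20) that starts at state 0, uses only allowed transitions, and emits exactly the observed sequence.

0,4,2,2,1,2,2,1,2,2,1,4,3,1,4,2,1,2,1,4

  [0] y  {0,5}  => 0  start
  [1] x  {3,4}  => 4  0->4 ok
  [2] z  {1,2}  => 2  4->2 ok
  [3] z  {1,2}  => 2  2->2 ok
  [4] z  {1,2}  => 1  2->1 ok
  [5] z  {1,2}  => 2  1->2 ok
  [6] z  {1,2}  => 2  2->2 ok
  [7] z  {1,2}  => 1  2->1 ok
  [8] z  {1,2}  => 2  1->2 ok
  [9] z  {1,2}  => 2  2->2 ok
  [10] z  {1,2}  => 1  2->1 ok
  [11] x  {3,4}  => 4  1->4 ok
  [12] x  {3,4}  => 3  4->3 ok
  [13] z  {1,2}  => 1  3->1 ok
  [14] x  {3,4}  => 4  1->4 ok
  [15] z  {1,2}  => 2  4->2 ok
  [16] z  {1,2}  => 1  2->1 ok
  [17] z  {1,2}  => 2  1->2 ok
  [18] z  {1,2}  => 1  2->1 ok
  [19] x  {3,4}  => 4  1->4 ok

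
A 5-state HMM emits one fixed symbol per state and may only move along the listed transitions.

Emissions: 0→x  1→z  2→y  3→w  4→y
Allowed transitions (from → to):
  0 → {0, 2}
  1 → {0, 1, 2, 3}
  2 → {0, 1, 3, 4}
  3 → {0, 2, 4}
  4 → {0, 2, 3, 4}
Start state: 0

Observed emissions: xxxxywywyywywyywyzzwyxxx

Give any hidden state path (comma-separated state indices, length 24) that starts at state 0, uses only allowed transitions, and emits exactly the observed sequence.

  0: obs=x cand={0} pick 0 [start]
  1: obs=x cand={0} pick 0 [0->0 ok]
  2: obs=x cand={0} pick 0 [0->0 ok]
  3: obs=x cand={0} pick 0 [0->0 ok]
  4: obs=y cand={2,4} pick 2 [0->2 ok]
  5: obs=w cand={3} pick 3 [2->3 ok]
  6: obs=y cand={2,4} pick 2 [3->2 ok]
  7: obs=w cand={3} pick 3 [2->3 ok]
  8: obs=y cand={2,4} pick 4 [3->4 ok]
  9: obs=y cand={2,4} pick 4 [4->4 ok]
  10: obs=w cand={3} pick 3 [4->3 ok]
  11: obs=y cand={2,4} pick 4 [3->4 ok]
  12: obs=w cand={3} pick 3 [4->3 ok]
  13: obs=y cand={2,4} pick 4 [3->4 ok]
  14: obs=y cand={2,4} pick 2 [4->2 ok]
  15: obs=w cand={3} pick 3 [2->3 ok]
  16: obs=y cand={2,4} pick 2 [3->2 ok]
  17: obs=z cand={1} pick 1 [2->1 ok]
  18: obs=z cand={1} pick 1 [1->1 ok]
  19: obs=w cand={3} pick 3 [1->3 ok]
  20: obs=y cand={2,4} pick 4 [3->4 ok]
  21: obs=x cand={0} pick 0 [4->0 ok]
  22: obs=x cand={0} pick 0 [0->0 ok]
  23: obs=x cand={0} pick 0 [0->0 ok]

0,0,0,0,2,3,2,3,4,4,3,4,3,4,2,3,2,1,1,3,4,0,0,0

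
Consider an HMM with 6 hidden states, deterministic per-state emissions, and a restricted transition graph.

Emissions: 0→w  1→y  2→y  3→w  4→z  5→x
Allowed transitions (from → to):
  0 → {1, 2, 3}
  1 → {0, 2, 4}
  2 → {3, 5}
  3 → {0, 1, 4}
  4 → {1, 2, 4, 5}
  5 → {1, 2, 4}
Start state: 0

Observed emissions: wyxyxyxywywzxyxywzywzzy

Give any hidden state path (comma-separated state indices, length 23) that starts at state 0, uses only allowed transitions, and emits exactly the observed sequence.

  0: obs=w cand={0,3} pick 0 [start]
  1: obs=y cand={1,2} pick 2 [0->2 ok]
  2: obs=x cand={5} pick 5 [2->5 ok]
  3: obs=y cand={1,2} pick 2 [5->2 ok]
  4: obs=x cand={5} pick 5 [2->5 ok]
  5: obs=y cand={1,2} pick 2 [5->2 ok]
  6: obs=x cand={5} pick 5 [2->5 ok]
  7: obs=y cand={1,2} pick 1 [5->1 ok]
  8: obs=w cand={0,3} pick 0 [1->0 ok]
  9: obs=y cand={1,2} pick 2 [0->2 ok]
  10: obs=w cand={0,3} pick 3 [2->3 ok]
  11: obs=z cand={4} pick 4 [3->4 ok]
  12: obs=x cand={5} pick 5 [4->5 ok]
  13: obs=y cand={1,2} pick 2 [5->2 ok]
  14: obs=x cand={5} pick 5 [2->5 ok]
  15: obs=y cand={1,2} pick 2 [5->2 ok]
  16: obs=w cand={0,3} pick 3 [2->3 ok]
  17: obs=z cand={4} pick 4 [3->4 ok]
  18: obs=y cand={1,2} pick 2 [4->2 ok]
  19: obs=w cand={0,3} pick 3 [2->3 ok]
  20: obs=z cand={4} pick 4 [3->4 ok]
  21: obs=z cand={4} pick 4 [4->4 ok]
  22: obs=y cand={1,2} pick 2 [4->2 ok]

0,2,5,2,5,2,5,1,0,2,3,4,5,2,5,2,3,4,2,3,4,4,2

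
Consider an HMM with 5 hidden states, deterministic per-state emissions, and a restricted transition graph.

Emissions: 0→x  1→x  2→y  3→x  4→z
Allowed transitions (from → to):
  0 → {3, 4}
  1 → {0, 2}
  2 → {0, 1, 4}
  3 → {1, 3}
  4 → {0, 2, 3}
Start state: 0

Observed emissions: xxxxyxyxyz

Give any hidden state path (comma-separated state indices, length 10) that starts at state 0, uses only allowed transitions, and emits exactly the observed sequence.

  pos 0: x in {0,1,3}, choose 0; start
  pos 1: x in {0,1,3}, choose 3; 0->3 ok
  pos 2: x in {0,1,3}, choose 3; 3->3 ok
  pos 3: x in {0,1,3}, choose 1; 3->1 ok
  pos 4: y in {2}, choose 2; 1->2 ok
  pos 5: x in {0,1,3}, choose 1; 2->1 ok
  pos 6: y in {2}, choose 2; 1->2 ok
  pos 7: x in {0,1,3}, choose 1; 2->1 ok
  pos 8: y in {2}, choose 2; 1->2 ok
  pos 9: z in {4}, choose 4; 2->4 ok

0,3,3,1,2,1,2,1,2,4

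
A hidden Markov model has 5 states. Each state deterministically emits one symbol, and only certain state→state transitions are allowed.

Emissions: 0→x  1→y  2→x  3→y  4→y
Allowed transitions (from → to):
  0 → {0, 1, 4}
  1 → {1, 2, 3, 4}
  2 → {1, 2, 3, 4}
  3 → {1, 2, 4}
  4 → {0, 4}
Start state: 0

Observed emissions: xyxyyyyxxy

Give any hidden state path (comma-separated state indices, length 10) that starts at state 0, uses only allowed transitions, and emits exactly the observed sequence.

  [0] x  {0,2}  => 0  start
  [1] y  {1,3,4}  => 1  0->1 ok
  [2] x  {0,2}  => 2  1->2 ok
  [3] y  {1,3,4}  => 1  2->1 ok
  [4] y  {1,3,4}  => 1  1->1 ok
  [5] y  {1,3,4}  => 4  1->4 ok
  [6] y  {1,3,4}  => 4  4->4 ok
  [7] x  {0,2}  => 0  4->0 ok
  [8] x  {0,2}  => 0  0->0 ok
  [9] y  {1,3,4}  => 1  0->1 ok

0,1,2,1,1,4,4,0,0,1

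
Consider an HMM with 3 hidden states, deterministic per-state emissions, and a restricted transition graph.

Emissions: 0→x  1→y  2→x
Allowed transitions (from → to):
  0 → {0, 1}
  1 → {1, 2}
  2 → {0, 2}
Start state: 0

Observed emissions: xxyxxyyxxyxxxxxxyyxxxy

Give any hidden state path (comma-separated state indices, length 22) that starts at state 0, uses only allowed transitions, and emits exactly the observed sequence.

  [0] x  {0,2}  => 0  start
  [1] x  {0,2}  => 0  0->0 ok
  [2] y  {1}  => 1  0->1 ok
  [3] x  {0,2}  => 2  1->2 ok
  [4] x  {0,2}  => 0  2->0 ok
  [5] y  {1}  => 1  0->1 ok
  [6] y  {1}  => 1  1->1 ok
  [7] x  {0,2}  => 2  1->2 ok
  [8] x  {0,2}  => 0  2->0 ok
  [9] y  {1}  => 1  0->1 ok
  [10] x  {0,2}  => 2  1->2 ok
  [11] x  {0,2}  => 2  2->2 ok
  [12] x  {0,2}  => 2  2->2 ok
  [13] x  {0,2}  => 2  2->2 ok
  [14] x  {0,2}  => 0  2->0 ok
  [15] x  {0,2}  => 0  0->0 ok
  [16] y  {1}  => 1  0->1 ok
  [17] y  {1}  => 1  1->1 ok
  [18] x  {0,2}  => 2  1->2 ok
  [19] x  {0,2}  => 0  2->0 ok
  [20] x  {0,2}  => 0  0->0 ok
  [21] y  {1}  => 1  0->1 ok

0,0,1,2,0,1,1,2,0,1,2,2,2,2,0,0,1,1,2,0,0,1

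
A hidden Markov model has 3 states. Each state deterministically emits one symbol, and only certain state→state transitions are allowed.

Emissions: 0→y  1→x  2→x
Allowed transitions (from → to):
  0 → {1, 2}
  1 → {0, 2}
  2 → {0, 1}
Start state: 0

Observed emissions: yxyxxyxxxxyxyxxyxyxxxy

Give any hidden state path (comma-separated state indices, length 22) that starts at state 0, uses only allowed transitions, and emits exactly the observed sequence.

  t0 'y' -> {0}, take 0 (start)
  t1 'x' -> {1,2}, take 2 (0->2 ok)
  t2 'y' -> {0}, take 0 (2->0 ok)
  t3 'x' -> {1,2}, take 1 (0->1 ok)
  t4 'x' -> {1,2}, take 2 (1->2 ok)
  t5 'y' -> {0}, take 0 (2->0 ok)
  t6 'x' -> {1,2}, take 1 (0->1 ok)
  t7 'x' -> {1,2}, take 2 (1->2 ok)
  t8 'x' -> {1,2}, take 1 (2->1 ok)
  t9 'x' -> {1,2}, take 2 (1->2 ok)
  t10 'y' -> {0}, take 0 (2->0 ok)
  t11 'x' -> {1,2}, take 1 (0->1 ok)
  t12 'y' -> {0}, take 0 (1->0 ok)
  t13 'x' -> {1,2}, take 2 (0->2 ok)
  t14 'x' -> {1,2}, take 1 (2->1 ok)
  t15 'y' -> {0}, take 0 (1->0 ok)
  t16 'x' -> {1,2}, take 1 (0->1 ok)
  t17 'y' -> {0}, take 0 (1->0 ok)
  t18 'x' -> {1,2}, take 2 (0->2 ok)
  t19 'x' -> {1,2}, take 1 (2->1 ok)
  t20 'x' -> {1,2}, take 2 (1->2 ok)
  t21 'y' -> {0}, take 0 (2->0 ok)

0,2,0,1,2,0,1,2,1,2,0,1,0,2,1,0,1,0,2,1,2,0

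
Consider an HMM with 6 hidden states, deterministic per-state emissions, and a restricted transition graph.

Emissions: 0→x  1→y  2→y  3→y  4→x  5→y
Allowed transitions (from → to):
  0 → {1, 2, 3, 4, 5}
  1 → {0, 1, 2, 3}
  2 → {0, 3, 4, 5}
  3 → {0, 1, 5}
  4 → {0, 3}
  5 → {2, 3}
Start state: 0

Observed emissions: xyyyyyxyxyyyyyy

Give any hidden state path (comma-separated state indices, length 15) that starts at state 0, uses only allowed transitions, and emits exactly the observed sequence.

  [0] x  {0,4}  => 0  start
  [1] y  {1,2,3,5}  => 3  0->3 ok
  [2] y  {1,2,3,5}  => 1  3->1 ok
  [3] y  {1,2,3,5}  => 2  1->2 ok
  [4] y  {1,2,3,5}  => 5  2->5 ok
  [5] y  {1,2,3,5}  => 3  5->3 ok
  [6] x  {0,4}  => 0  3->0 ok
  [7] y  {1,2,3,5}  => 2  0->2 ok
  [8] x  {0,4}  => 4  2->4 ok
  [9] y  {1,2,3,5}  => 3  4->3 ok
  [10] y  {1,2,3,5}  => 5  3->5 ok
  [11] y  {1,2,3,5}  => 3  5->3 ok
  [12] y  {1,2,3,5}  => 5  3->5 ok
  [13] y  {1,2,3,5}  => 3  5->3 ok
  [14] y  {1,2,3,5}  => 1  3->1 ok

0,3,1,2,5,3,0,2,4,3,5,3,5,3,1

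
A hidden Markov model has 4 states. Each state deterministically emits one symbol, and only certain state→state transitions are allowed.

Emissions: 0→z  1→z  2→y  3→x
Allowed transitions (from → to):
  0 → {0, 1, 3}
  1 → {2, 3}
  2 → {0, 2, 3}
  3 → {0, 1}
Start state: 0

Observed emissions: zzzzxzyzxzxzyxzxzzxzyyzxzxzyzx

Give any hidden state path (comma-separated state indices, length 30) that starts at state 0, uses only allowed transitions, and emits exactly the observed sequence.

0,0,0,1,3,1,2,0,3,0,3,1,2,3,1,3,0,0,3,1,2,2,0,3,1,3,1,2,0,3

  [0] z  {0,1}  => 0  start
  [1] z  {0,1}  => 0  0->0 ok
  [2] z  {0,1}  => 0  0->0 ok
  [3] z  {0,1}  => 1  0->1 ok
  [4] x  {3}  => 3  1->3 ok
  [5] z  {0,1}  => 1  3->1 ok
  [6] y  {2}  => 2  1->2 ok
  [7] z  {0,1}  => 0  2->0 ok
  [8] x  {3}  => 3  0->3 ok
  [9] z  {0,1}  => 0  3->0 ok
  [10] x  {3}  => 3  0->3 ok
  [11] z  {0,1}  => 1  3->1 ok
  [12] y  {2}  => 2  1->2 ok
  [13] x  {3}  => 3  2->3 ok
  [14] z  {0,1}  => 1  3->1 ok
  [15] x  {3}  => 3  1->3 ok
  [16] z  {0,1}  => 0  3->0 ok
  [17] z  {0,1}  => 0  0->0 ok
  [18] x  {3}  => 3  0->3 ok
  [19] z  {0,1}  => 1  3->1 ok
  [20] y  {2}  => 2  1->2 ok
  [21] y  {2}  => 2  2->2 ok
  [22] z  {0,1}  => 0  2->0 ok
  [23] x  {3}  => 3  0->3 ok
  [24] z  {0,1}  => 1  3->1 ok
  [25] x  {3}  => 3  1->3 ok
  [26] z  {0,1}  => 1  3->1 ok
  [27] y  {2}  => 2  1->2 ok
  [28] z  {0,1}  => 0  2->0 ok
  [29] x  {3}  => 3  0->3 ok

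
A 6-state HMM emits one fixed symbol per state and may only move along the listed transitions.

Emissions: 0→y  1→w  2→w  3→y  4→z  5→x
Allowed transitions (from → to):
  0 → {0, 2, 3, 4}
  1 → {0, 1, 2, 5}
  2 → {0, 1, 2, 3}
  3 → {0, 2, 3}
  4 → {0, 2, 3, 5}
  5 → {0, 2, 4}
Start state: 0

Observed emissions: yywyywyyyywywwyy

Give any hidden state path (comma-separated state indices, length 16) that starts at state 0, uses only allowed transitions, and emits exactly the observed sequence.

  pos 0: y in {0,3}, choose 0; start
  pos 1: y in {0,3}, choose 3; 0->3 ok
  pos 2: w in {1,2}, choose 2; 3->2 ok
  pos 3: y in {0,3}, choose 3; 2->3 ok
  pos 4: y in {0,3}, choose 0; 3->0 ok
  pos 5: w in {1,2}, choose 2; 0->2 ok
  pos 6: y in {0,3}, choose 0; 2->0 ok
  pos 7: y in {0,3}, choose 0; 0->0 ok
  pos 8: y in {0,3}, choose 3; 0->3 ok
  pos 9: y in {0,3}, choose 3; 3->3 ok
  pos 10: w in {1,2}, choose 2; 3->2 ok
  pos 11: y in {0,3}, choose 3; 2->3 ok
  pos 12: w in {1,2}, choose 2; 3->2 ok
  pos 13: w in {1,2}, choose 2; 2->2 ok
  pos 14: y in {0,3}, choose 3; 2->3 ok
  pos 15: y in {0,3}, choose 0; 3->0 ok

0,3,2,3,0,2,0,0,3,3,2,3,2,2,3,0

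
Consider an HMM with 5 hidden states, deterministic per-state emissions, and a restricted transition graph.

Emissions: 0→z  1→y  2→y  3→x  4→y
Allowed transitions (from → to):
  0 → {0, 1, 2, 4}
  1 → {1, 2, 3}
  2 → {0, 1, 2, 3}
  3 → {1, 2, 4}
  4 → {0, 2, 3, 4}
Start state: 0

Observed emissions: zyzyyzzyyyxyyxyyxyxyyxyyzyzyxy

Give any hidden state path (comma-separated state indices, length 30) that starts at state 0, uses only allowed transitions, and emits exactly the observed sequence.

  t0 'z' -> {0}, take 0 (start)
  t1 'y' -> {1,2,4}, take 2 (0->2 ok)
  t2 'z' -> {0}, take 0 (2->0 ok)
  t3 'y' -> {1,2,4}, take 4 (0->4 ok)
  t4 'y' -> {1,2,4}, take 4 (4->4 ok)
  t5 'z' -> {0}, take 0 (4->0 ok)
  t6 'z' -> {0}, take 0 (0->0 ok)
  t7 'y' -> {1,2,4}, take 4 (0->4 ok)
  t8 'y' -> {1,2,4}, take 4 (4->4 ok)
  t9 'y' -> {1,2,4}, take 2 (4->2 ok)
  t10 'x' -> {3}, take 3 (2->3 ok)
  t11 'y' -> {1,2,4}, take 4 (3->4 ok)
  t12 'y' -> {1,2,4}, take 4 (4->4 ok)
  t13 'x' -> {3}, take 3 (4->3 ok)
  t14 'y' -> {1,2,4}, take 4 (3->4 ok)
  t15 'y' -> {1,2,4}, take 4 (4->4 ok)
  t16 'x' -> {3}, take 3 (4->3 ok)
  t17 'y' -> {1,2,4}, take 1 (3->1 ok)
  t18 'x' -> {3}, take 3 (1->3 ok)
  t19 'y' -> {1,2,4}, take 1 (3->1 ok)
  t20 'y' -> {1,2,4}, take 2 (1->2 ok)
  t21 'x' -> {3}, take 3 (2->3 ok)
  t22 'y' -> {1,2,4}, take 4 (3->4 ok)
  t23 'y' -> {1,2,4}, take 2 (4->2 ok)
  t24 'z' -> {0}, take 0 (2->0 ok)
  t25 'y' -> {1,2,4}, take 2 (0->2 ok)
  t26 'z' -> {0}, take 0 (2->0 ok)
  t27 'y' -> {1,2,4}, take 2 (0->2 ok)
  t28 'x' -> {3}, take 3 (2->3 ok)
  t29 'y' -> {1,2,4}, take 2 (3->2 ok)

0,2,0,4,4,0,0,4,4,2,3,4,4,3,4,4,3,1,3,1,2,3,4,2,0,2,0,2,3,2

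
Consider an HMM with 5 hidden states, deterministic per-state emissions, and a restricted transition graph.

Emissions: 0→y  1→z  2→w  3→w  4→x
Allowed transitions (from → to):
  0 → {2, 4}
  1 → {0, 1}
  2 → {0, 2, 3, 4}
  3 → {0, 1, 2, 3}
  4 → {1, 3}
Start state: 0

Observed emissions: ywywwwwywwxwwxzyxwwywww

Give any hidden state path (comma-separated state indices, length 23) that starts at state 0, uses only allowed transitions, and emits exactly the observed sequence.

0,2,0,2,2,2,2,0,2,2,4,3,2,4,1,0,4,3,2,0,2,2,3

  0: obs=y cand={0} pick 0 [start]
  1: obs=w cand={2,3} pick 2 [0->2 ok]
  2: obs=y cand={0} pick 0 [2->0 ok]
  3: obs=w cand={2,3} pick 2 [0->2 ok]
  4: obs=w cand={2,3} pick 2 [2->2 ok]
  5: obs=w cand={2,3} pick 2 [2->2 ok]
  6: obs=w cand={2,3} pick 2 [2->2 ok]
  7: obs=y cand={0} pick 0 [2->0 ok]
  8: obs=w cand={2,3} pick 2 [0->2 ok]
  9: obs=w cand={2,3} pick 2 [2->2 ok]
  10: obs=x cand={4} pick 4 [2->4 ok]
  11: obs=w cand={2,3} pick 3 [4->3 ok]
  12: obs=w cand={2,3} pick 2 [3->2 ok]
  13: obs=x cand={4} pick 4 [2->4 ok]
  14: obs=z cand={1} pick 1 [4->1 ok]
  15: obs=y cand={0} pick 0 [1->0 ok]
  16: obs=x cand={4} pick 4 [0->4 ok]
  17: obs=w cand={2,3} pick 3 [4->3 ok]
  18: obs=w cand={2,3} pick 2 [3->2 ok]
  19: obs=y cand={0} pick 0 [2->0 ok]
  20: obs=w cand={2,3} pick 2 [0->2 ok]
  21: obs=w cand={2,3} pick 2 [2->2 ok]
  22: obs=w cand={2,3} pick 3 [2->3 ok]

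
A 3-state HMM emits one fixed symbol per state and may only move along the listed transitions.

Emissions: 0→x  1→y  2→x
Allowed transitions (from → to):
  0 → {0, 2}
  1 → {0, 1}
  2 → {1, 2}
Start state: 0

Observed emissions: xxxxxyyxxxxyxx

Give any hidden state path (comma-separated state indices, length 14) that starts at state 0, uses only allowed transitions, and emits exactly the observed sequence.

0,0,2,2,2,1,1,0,0,0,2,1,0,0

  0: obs=x cand={0,2} pick 0 [start]
  1: obs=x cand={0,2} pick 0 [0->0 ok]
  2: obs=x cand={0,2} pick 2 [0->2 ok]
  3: obs=x cand={0,2} pick 2 [2->2 ok]
  4: obs=x cand={0,2} pick 2 [2->2 ok]
  5: obs=y cand={1} pick 1 [2->1 ok]
  6: obs=y cand={1} pick 1 [1->1 ok]
  7: obs=x cand={0,2} pick 0 [1->0 ok]
  8: obs=x cand={0,2} pick 0 [0->0 ok]
  9: obs=x cand={0,2} pick 0 [0->0 ok]
  10: obs=x cand={0,2} pick 2 [0->2 ok]
  11: obs=y cand={1} pick 1 [2->1 ok]
  12: obs=x cand={0,2} pick 0 [1->0 ok]
  13: obs=x cand={0,2} pick 0 [0->0 ok]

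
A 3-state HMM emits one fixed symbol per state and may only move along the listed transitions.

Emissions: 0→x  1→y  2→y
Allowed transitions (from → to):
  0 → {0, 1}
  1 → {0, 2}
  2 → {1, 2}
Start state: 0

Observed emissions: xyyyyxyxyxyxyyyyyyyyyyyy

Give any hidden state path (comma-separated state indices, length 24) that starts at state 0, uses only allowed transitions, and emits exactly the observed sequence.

  pos 0: x in {0}, choose 0; start
  pos 1: y in {1,2}, choose 1; 0->1 ok
  pos 2: y in {1,2}, choose 2; 1->2 ok
  pos 3: y in {1,2}, choose 2; 2->2 ok
  pos 4: y in {1,2}, choose 1; 2->1 ok
  pos 5: x in {0}, choose 0; 1->0 ok
  pos 6: y in {1,2}, choose 1; 0->1 ok
  pos 7: x in {0}, choose 0; 1->0 ok
  pos 8: y in {1,2}, choose 1; 0->1 ok
  pos 9: x in {0}, choose 0; 1->0 ok
  pos 10: y in {1,2}, choose 1; 0->1 ok
  pos 11: x in {0}, choose 0; 1->0 ok
  pos 12: y in {1,2}, choose 1; 0->1 ok
  pos 13: y in {1,2}, choose 2; 1->2 ok
  pos 14: y in {1,2}, choose 2; 2->2 ok
  pos 15: y in {1,2}, choose 1; 2->1 ok
  pos 16: y in {1,2}, choose 2; 1->2 ok
  pos 17: y in {1,2}, choose 1; 2->1 ok
  pos 18: y in {1,2}, choose 2; 1->2 ok
  pos 19: y in {1,2}, choose 1; 2->1 ok
  pos 20: y in {1,2}, choose 2; 1->2 ok
  pos 21: y in {1,2}, choose 2; 2->2 ok
  pos 22: y in {1,2}, choose 1; 2->1 ok
  pos 23: y in {1,2}, choose 2; 1->2 ok

0,1,2,2,1,0,1,0,1,0,1,0,1,2,2,1,2,1,2,1,2,2,1,2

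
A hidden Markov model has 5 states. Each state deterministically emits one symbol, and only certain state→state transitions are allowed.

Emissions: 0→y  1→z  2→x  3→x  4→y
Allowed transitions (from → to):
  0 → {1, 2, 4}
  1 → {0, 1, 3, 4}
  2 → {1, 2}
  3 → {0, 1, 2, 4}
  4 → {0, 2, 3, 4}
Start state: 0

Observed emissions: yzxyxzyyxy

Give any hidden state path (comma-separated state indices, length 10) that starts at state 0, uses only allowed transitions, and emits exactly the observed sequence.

  [0] y  {0,4}  => 0  start
  [1] z  {1}  => 1  0->1 ok
  [2] x  {2,3}  => 3  1->3 ok
  [3] y  {0,4}  => 4  3->4 ok
  [4] x  {2,3}  => 3  4->3 ok
  [5] z  {1}  => 1  3->1 ok
  [6] y  {0,4}  => 4  1->4 ok
  [7] y  {0,4}  => 4  4->4 ok
  [8] x  {2,3}  => 3  4->3 ok
  [9] y  {0,4}  => 0  3->0 ok

0,1,3,4,3,1,4,4,3,0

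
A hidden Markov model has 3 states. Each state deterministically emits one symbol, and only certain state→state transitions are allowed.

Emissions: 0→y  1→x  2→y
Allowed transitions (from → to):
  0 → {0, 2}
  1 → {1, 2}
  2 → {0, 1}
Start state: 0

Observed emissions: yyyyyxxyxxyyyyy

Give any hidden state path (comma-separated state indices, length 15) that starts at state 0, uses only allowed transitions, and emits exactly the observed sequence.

0,2,0,0,2,1,1,2,1,1,2,0,0,2,0

  t0 'y' -> {0,2}, take 0 (start)
  t1 'y' -> {0,2}, take 2 (0->2 ok)
  t2 'y' -> {0,2}, take 0 (2->0 ok)
  t3 'y' -> {0,2}, take 0 (0->0 ok)
  t4 'y' -> {0,2}, take 2 (0->2 ok)
  t5 'x' -> {1}, take 1 (2->1 ok)
  t6 'x' -> {1}, take 1 (1->1 ok)
  t7 'y' -> {0,2}, take 2 (1->2 ok)
  t8 'x' -> {1}, take 1 (2->1 ok)
  t9 'x' -> {1}, take 1 (1->1 ok)
  t10 'y' -> {0,2}, take 2 (1->2 ok)
  t11 'y' -> {0,2}, take 0 (2->0 ok)
  t12 'y' -> {0,2}, take 0 (0->0 ok)
  t13 'y' -> {0,2}, take 2 (0->2 ok)
  t14 'y' -> {0,2}, take 0 (2->0 ok)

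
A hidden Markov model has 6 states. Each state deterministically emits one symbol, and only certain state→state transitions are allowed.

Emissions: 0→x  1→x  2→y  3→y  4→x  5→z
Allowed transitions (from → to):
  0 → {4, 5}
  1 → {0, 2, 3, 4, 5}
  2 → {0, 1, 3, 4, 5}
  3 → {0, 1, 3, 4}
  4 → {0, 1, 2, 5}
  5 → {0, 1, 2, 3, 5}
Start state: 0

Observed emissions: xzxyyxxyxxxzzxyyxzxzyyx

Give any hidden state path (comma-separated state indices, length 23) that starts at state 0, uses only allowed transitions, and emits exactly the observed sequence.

  pos 0: x in {0,1,4}, choose 0; start
  pos 1: z in {5}, choose 5; 0->5 ok
  pos 2: x in {0,1,4}, choose 1; 5->1 ok
  pos 3: y in {2,3}, choose 3; 1->3 ok
  pos 4: y in {2,3}, choose 3; 3->3 ok
  pos 5: x in {0,1,4}, choose 4; 3->4 ok
  pos 6: x in {0,1,4}, choose 1; 4->1 ok
  pos 7: y in {2,3}, choose 2; 1->2 ok
  pos 8: x in {0,1,4}, choose 4; 2->4 ok
  pos 9: x in {0,1,4}, choose 1; 4->1 ok
  pos 10: x in {0,1,4}, choose 0; 1->0 ok
  pos 11: z in {5}, choose 5; 0->5 ok
  pos 12: z in {5}, choose 5; 5->5 ok
  pos 13: x in {0,1,4}, choose 1; 5->1 ok
  pos 14: y in {2,3}, choose 3; 1->3 ok
  pos 15: y in {2,3}, choose 3; 3->3 ok
  pos 16: x in {0,1,4}, choose 1; 3->1 ok
  pos 17: z in {5}, choose 5; 1->5 ok
  pos 18: x in {0,1,4}, choose 0; 5->0 ok
  pos 19: z in {5}, choose 5; 0->5 ok
  pos 20: y in {2,3}, choose 2; 5->2 ok
  pos 21: y in {2,3}, choose 3; 2->3 ok
  pos 22: x in {0,1,4}, choose 4; 3->4 ok

0,5,1,3,3,4,1,2,4,1,0,5,5,1,3,3,1,5,0,5,2,3,4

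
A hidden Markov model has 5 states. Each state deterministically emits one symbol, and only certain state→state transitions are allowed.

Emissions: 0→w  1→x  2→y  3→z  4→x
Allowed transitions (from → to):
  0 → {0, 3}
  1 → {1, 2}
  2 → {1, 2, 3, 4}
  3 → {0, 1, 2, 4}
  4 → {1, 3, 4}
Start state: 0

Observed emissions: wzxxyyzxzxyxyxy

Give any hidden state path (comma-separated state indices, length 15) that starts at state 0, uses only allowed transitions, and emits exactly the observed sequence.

0,3,1,1,2,2,3,4,3,1,2,1,2,1,2

  [0] w  {0}  => 0  start
  [1] z  {3}  => 3  0->3 ok
  [2] x  {1,4}  => 1  3->1 ok
  [3] x  {1,4}  => 1  1->1 ok
  [4] y  {2}  => 2  1->2 ok
  [5] y  {2}  => 2  2->2 ok
  [6] z  {3}  => 3  2->3 ok
  [7] x  {1,4}  => 4  3->4 ok
  [8] z  {3}  => 3  4->3 ok
  [9] x  {1,4}  => 1  3->1 ok
  [10] y  {2}  => 2  1->2 ok
  [11] x  {1,4}  => 1  2->1 ok
  [12] y  {2}  => 2  1->2 ok
  [13] x  {1,4}  => 1  2->1 ok
  [14] y  {2}  => 2  1->2 ok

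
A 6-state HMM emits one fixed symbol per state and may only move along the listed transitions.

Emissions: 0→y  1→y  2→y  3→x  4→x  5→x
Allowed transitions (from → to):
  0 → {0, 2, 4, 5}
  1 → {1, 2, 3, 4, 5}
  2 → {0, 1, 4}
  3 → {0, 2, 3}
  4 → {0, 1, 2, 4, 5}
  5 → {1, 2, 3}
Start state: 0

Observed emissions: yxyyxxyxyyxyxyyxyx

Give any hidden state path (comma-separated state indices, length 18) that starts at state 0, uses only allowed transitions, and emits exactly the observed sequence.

0,5,1,2,4,4,0,5,1,2,4,1,4,2,1,3,0,5

  t0 'y' -> {0,1,2}, take 0 (start)
  t1 'x' -> {3,4,5}, take 5 (0->5 ok)
  t2 'y' -> {0,1,2}, take 1 (5->1 ok)
  t3 'y' -> {0,1,2}, take 2 (1->2 ok)
  t4 'x' -> {3,4,5}, take 4 (2->4 ok)
  t5 'x' -> {3,4,5}, take 4 (4->4 ok)
  t6 'y' -> {0,1,2}, take 0 (4->0 ok)
  t7 'x' -> {3,4,5}, take 5 (0->5 ok)
  t8 'y' -> {0,1,2}, take 1 (5->1 ok)
  t9 'y' -> {0,1,2}, take 2 (1->2 ok)
  t10 'x' -> {3,4,5}, take 4 (2->4 ok)
  t11 'y' -> {0,1,2}, take 1 (4->1 ok)
  t12 'x' -> {3,4,5}, take 4 (1->4 ok)
  t13 'y' -> {0,1,2}, take 2 (4->2 ok)
  t14 'y' -> {0,1,2}, take 1 (2->1 ok)
  t15 'x' -> {3,4,5}, take 3 (1->3 ok)
  t16 'y' -> {0,1,2}, take 0 (3->0 ok)
  t17 'x' -> {3,4,5}, take 5 (0->5 ok)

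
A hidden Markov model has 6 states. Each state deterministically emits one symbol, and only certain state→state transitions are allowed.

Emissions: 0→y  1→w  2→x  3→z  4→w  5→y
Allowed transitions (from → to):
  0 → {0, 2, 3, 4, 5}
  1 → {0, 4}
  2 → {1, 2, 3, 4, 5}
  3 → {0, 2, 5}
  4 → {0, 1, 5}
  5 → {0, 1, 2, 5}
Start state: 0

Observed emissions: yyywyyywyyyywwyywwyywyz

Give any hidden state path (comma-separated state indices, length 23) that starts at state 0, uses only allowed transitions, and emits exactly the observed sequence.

0,0,0,4,0,5,5,1,0,5,0,0,4,1,0,5,1,4,5,0,4,0,3

  t0 'y' -> {0,5}, take 0 (start)
  t1 'y' -> {0,5}, take 0 (0->0 ok)
  t2 'y' -> {0,5}, take 0 (0->0 ok)
  t3 'w' -> {1,4}, take 4 (0->4 ok)
  t4 'y' -> {0,5}, take 0 (4->0 ok)
  t5 'y' -> {0,5}, take 5 (0->5 ok)
  t6 'y' -> {0,5}, take 5 (5->5 ok)
  t7 'w' -> {1,4}, take 1 (5->1 ok)
  t8 'y' -> {0,5}, take 0 (1->0 ok)
  t9 'y' -> {0,5}, take 5 (0->5 ok)
  t10 'y' -> {0,5}, take 0 (5->0 ok)
  t11 'y' -> {0,5}, take 0 (0->0 ok)
  t12 'w' -> {1,4}, take 4 (0->4 ok)
  t13 'w' -> {1,4}, take 1 (4->1 ok)
  t14 'y' -> {0,5}, take 0 (1->0 ok)
  t15 'y' -> {0,5}, take 5 (0->5 ok)
  t16 'w' -> {1,4}, take 1 (5->1 ok)
  t17 'w' -> {1,4}, take 4 (1->4 ok)
  t18 'y' -> {0,5}, take 5 (4->5 ok)
  t19 'y' -> {0,5}, take 0 (5->0 ok)
  t20 'w' -> {1,4}, take 4 (0->4 ok)
  t21 'y' -> {0,5}, take 0 (4->0 ok)
  t22 'z' -> {3}, take 3 (0->3 ok)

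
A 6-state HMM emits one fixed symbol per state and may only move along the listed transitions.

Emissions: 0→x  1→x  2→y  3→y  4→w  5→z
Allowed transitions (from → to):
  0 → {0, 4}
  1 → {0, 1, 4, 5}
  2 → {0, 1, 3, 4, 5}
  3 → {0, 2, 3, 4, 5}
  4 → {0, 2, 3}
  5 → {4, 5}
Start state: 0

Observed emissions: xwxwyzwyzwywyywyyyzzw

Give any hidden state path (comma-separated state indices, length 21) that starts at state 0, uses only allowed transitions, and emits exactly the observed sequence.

  t0 'x' -> {0,1}, take 0 (start)
  t1 'w' -> {4}, take 4 (0->4 ok)
  t2 'x' -> {0,1}, take 0 (4->0 ok)
  t3 'w' -> {4}, take 4 (0->4 ok)
  t4 'y' -> {2,3}, take 3 (4->3 ok)
  t5 'z' -> {5}, take 5 (3->5 ok)
  t6 'w' -> {4}, take 4 (5->4 ok)
  t7 'y' -> {2,3}, take 2 (4->2 ok)
  t8 'z' -> {5}, take 5 (2->5 ok)
  t9 'w' -> {4}, take 4 (5->4 ok)
  t10 'y' -> {2,3}, take 3 (4->3 ok)
  t11 'w' -> {4}, take 4 (3->4 ok)
  t12 'y' -> {2,3}, take 3 (4->3 ok)
  t13 'y' -> {2,3}, take 2 (3->2 ok)
  t14 'w' -> {4}, take 4 (2->4 ok)
  t15 'y' -> {2,3}, take 3 (4->3 ok)
  t16 'y' -> {2,3}, take 3 (3->3 ok)
  t17 'y' -> {2,3}, take 3 (3->3 ok)
  t18 'z' -> {5}, take 5 (3->5 ok)
  t19 'z' -> {5}, take 5 (5->5 ok)
  t20 'w' -> {4}, take 4 (5->4 ok)

0,4,0,4,3,5,4,2,5,4,3,4,3,2,4,3,3,3,5,5,4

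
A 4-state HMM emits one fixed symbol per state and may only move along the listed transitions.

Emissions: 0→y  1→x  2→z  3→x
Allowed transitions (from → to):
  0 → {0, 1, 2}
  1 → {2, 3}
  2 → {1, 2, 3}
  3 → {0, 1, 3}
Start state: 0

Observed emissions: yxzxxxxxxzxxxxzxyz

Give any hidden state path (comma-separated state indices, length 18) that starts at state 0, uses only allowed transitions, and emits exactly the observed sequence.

0,1,2,3,3,3,3,3,1,2,3,1,3,1,2,3,0,2

  [0] y  {0}  => 0  start
  [1] x  {1,3}  => 1  0->1 ok
  [2] z  {2}  => 2  1->2 ok
  [3] x  {1,3}  => 3  2->3 ok
  [4] x  {1,3}  => 3  3->3 ok
  [5] x  {1,3}  => 3  3->3 ok
  [6] x  {1,3}  => 3  3->3 ok
  [7] x  {1,3}  => 3  3->3 ok
  [8] x  {1,3}  => 1  3->1 ok
  [9] z  {2}  => 2  1->2 ok
  [10] x  {1,3}  => 3  2->3 ok
  [11] x  {1,3}  => 1  3->1 ok
  [12] x  {1,3}  => 3  1->3 ok
  [13] x  {1,3}  => 1  3->1 ok
  [14] z  {2}  => 2  1->2 ok
  [15] x  {1,3}  => 3  2->3 ok
  [16] y  {0}  => 0  3->0 ok
  [17] z  {2}  => 2  0->2 ok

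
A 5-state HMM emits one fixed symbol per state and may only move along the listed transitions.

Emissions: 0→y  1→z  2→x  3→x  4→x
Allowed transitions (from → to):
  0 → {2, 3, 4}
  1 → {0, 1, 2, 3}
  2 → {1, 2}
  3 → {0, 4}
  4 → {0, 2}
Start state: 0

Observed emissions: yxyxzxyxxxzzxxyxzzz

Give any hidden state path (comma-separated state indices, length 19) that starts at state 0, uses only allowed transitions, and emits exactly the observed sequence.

  t0 'y' -> {0}, take 0 (start)
  t1 'x' -> {2,3,4}, take 4 (0->4 ok)
  t2 'y' -> {0}, take 0 (4->0 ok)
  t3 'x' -> {2,3,4}, take 2 (0->2 ok)
  t4 'z' -> {1}, take 1 (2->1 ok)
  t5 'x' -> {2,3,4}, take 3 (1->3 ok)
  t6 'y' -> {0}, take 0 (3->0 ok)
  t7 'x' -> {2,3,4}, take 2 (0->2 ok)
  t8 'x' -> {2,3,4}, take 2 (2->2 ok)
  t9 'x' -> {2,3,4}, take 2 (2->2 ok)
  t10 'z' -> {1}, take 1 (2->1 ok)
  t11 'z' -> {1}, take 1 (1->1 ok)
  t12 'x' -> {2,3,4}, take 3 (1->3 ok)
  t13 'x' -> {2,3,4}, take 4 (3->4 ok)
  t14 'y' -> {0}, take 0 (4->0 ok)
  t15 'x' -> {2,3,4}, take 2 (0->2 ok)
  t16 'z' -> {1}, take 1 (2->1 ok)
  t17 'z' -> {1}, take 1 (1->1 ok)
  t18 'z' -> {1}, take 1 (1->1 ok)

0,4,0,2,1,3,0,2,2,2,1,1,3,4,0,2,1,1,1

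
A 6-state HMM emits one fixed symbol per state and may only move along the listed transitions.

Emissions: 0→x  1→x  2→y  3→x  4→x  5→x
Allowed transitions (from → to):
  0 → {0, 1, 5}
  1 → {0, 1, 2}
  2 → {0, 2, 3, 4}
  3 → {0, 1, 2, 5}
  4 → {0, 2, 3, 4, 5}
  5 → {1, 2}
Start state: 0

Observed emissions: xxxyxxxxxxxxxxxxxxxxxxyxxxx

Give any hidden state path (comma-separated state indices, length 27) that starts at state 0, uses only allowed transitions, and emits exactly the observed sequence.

  t0 'x' -> {0,1,3,4,5}, take 0 (start)
  t1 'x' -> {0,1,3,4,5}, take 5 (0->5 ok)
  t2 'x' -> {0,1,3,4,5}, take 1 (5->1 ok)
  t3 'y' -> {2}, take 2 (1->2 ok)
  t4 'x' -> {0,1,3,4,5}, take 4 (2->4 ok)
  t5 'x' -> {0,1,3,4,5}, take 4 (4->4 ok)
  t6 'x' -> {0,1,3,4,5}, take 0 (4->0 ok)
  t7 'x' -> {0,1,3,4,5}, take 0 (0->0 ok)
  t8 'x' -> {0,1,3,4,5}, take 5 (0->5 ok)
  t9 'x' -> {0,1,3,4,5}, take 1 (5->1 ok)
  t10 'x' -> {0,1,3,4,5}, take 1 (1->1 ok)
  t11 'x' -> {0,1,3,4,5}, take 1 (1->1 ok)
  t12 'x' -> {0,1,3,4,5}, take 1 (1->1 ok)
  t13 'x' -> {0,1,3,4,5}, take 0 (1->0 ok)
  t14 'x' -> {0,1,3,4,5}, take 1 (0->1 ok)
  t15 'x' -> {0,1,3,4,5}, take 0 (1->0 ok)
  t16 'x' -> {0,1,3,4,5}, take 1 (0->1 ok)
  t17 'x' -> {0,1,3,4,5}, take 1 (1->1 ok)
  t18 'x' -> {0,1,3,4,5}, take 0 (1->0 ok)
  t19 'x' -> {0,1,3,4,5}, take 0 (0->0 ok)
  t20 'x' -> {0,1,3,4,5}, take 1 (0->1 ok)
  t21 'x' -> {0,1,3,4,5}, take 1 (1->1 ok)
  t22 'y' -> {2}, take 2 (1->2 ok)
  t23 'x' -> {0,1,3,4,5}, take 3 (2->3 ok)
  t24 'x' -> {0,1,3,4,5}, take 5 (3->5 ok)
  t25 'x' -> {0,1,3,4,5}, take 1 (5->1 ok)
  t26 'x' -> {0,1,3,4,5}, take 0 (1->0 ok)

0,5,1,2,4,4,0,0,5,1,1,1,1,0,1,0,1,1,0,0,1,1,2,3,5,1,0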